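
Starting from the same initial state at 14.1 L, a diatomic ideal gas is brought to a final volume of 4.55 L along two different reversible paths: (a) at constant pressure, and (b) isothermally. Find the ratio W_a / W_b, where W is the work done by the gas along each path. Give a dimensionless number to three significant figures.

W_a / W_b ≈ 0.599

Path (a) isobaric: W = P₁(V₂ − V₁) → W_a/(P₁V₁) = -0.6773.
Path (b) isothermal: W = P₁V₁ ln(V₂/V₁) → W_b/(P₁V₁) = -1.131.
W_a / W_b = -0.6773 / -1.131 = 0.5988.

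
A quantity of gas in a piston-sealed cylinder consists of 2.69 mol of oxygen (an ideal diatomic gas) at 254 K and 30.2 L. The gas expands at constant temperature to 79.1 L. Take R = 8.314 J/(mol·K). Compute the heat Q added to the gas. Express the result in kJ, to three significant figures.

Q ≈ 5.47 kJ

Isothermal ⇒ ΔU = 0, so Q = W = nRT ln(V₂/V₁).
Q = (2.69)(8.314)(254) ln(79.1/30.2) = 5681 × 0.9629 = 5470 J.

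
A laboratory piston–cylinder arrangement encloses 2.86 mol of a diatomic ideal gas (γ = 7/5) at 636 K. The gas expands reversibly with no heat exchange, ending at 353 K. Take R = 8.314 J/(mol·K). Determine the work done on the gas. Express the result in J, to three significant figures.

Adiabatic ⇒ Q = 0, so W_by = −ΔU = nCᵥ(T₁ − T₂).
Cᵥ = 5R/2 = 20.79 J/(mol·K).
W = (2.86)(20.79)(636 − 353) = 16823 J.
Work on gas = −W_by = -16823 J.

W ≈ -16800 J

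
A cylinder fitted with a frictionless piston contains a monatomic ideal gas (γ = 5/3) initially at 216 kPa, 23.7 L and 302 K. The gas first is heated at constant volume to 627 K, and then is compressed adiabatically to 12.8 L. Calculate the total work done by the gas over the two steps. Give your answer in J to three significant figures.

W_total ≈ -8100 J

Step 1 (isochoric): W = 0 (constant volume).
After step 1: P = 448.5 kPa (V unchanged).
Step 2 (adiabatic): W = (P₁V₁ − P₂V₂)/(γ−1) = (10628 − 16026)/0.667 = -8096 J.
W_total = 0 − 8096 = -8096 J.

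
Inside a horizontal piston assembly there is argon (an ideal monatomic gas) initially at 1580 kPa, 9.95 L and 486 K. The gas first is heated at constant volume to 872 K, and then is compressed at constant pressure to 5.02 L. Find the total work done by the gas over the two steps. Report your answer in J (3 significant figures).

Step 1 (isochoric): W = 0 (constant volume).
After step 1: P = 2835 kPa (V unchanged).
Step 2 (isobaric): W = PΔV = (2835 kPa)(5.02 − 9.95 L) = -13976 J.
W_total = 0 − 13976 = -13976 J.

W_total ≈ -14000 J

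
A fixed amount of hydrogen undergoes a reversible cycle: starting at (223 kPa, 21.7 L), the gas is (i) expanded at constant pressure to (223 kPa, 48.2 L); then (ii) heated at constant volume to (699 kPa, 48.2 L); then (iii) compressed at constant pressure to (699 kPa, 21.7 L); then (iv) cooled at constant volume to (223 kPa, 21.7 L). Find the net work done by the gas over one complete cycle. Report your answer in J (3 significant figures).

W_net ≈ -12600 J

Constant-volume legs do no work.
W(i) = (223)(48.2 − 21.7) = 5910 J; W(iii) = (699)(21.7 − 48.2) = -18524 J.
W_net = 5910 − 18524 = -12614 J (the counter-clockwise enclosed area).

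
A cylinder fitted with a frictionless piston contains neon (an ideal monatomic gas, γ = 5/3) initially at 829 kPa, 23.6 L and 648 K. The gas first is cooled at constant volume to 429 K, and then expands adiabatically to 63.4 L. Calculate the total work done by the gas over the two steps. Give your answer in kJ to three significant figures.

Step 1 (isochoric): W = 0 (constant volume).
After step 1: P = 548.8 kPa (V unchanged).
Step 2 (adiabatic): W = (P₁V₁ − P₂V₂)/(γ−1) = (12952 − 6702)/0.667 = 9375 J.
W_total = 0 + 9375 = 9375 J.

W_total ≈ 9.37 kJ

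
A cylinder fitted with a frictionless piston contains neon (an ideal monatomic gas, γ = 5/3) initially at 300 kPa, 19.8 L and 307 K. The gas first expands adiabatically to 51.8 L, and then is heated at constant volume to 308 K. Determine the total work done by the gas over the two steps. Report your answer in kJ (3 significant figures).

W_total ≈ 4.22 kJ

Step 1 (adiabatic): W = (P₁V₁ − P₂V₂)/(γ−1) = (5940 − 3129)/0.667 = 4217 J.
Step 2 (isochoric): W = 0 (constant volume).
W_total = 4217 + 0 = 4217 J.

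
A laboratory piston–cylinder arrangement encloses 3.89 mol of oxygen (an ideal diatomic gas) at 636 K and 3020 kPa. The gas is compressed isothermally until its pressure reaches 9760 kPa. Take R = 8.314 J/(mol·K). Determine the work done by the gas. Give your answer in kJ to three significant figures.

W ≈ -24.1 kJ

Isothermal process: W = nRT ln(V₂/V₁) = nRT ln(P₁/P₂).
W = (3.89)(8.314)(636) × ln(3020/9760)
  = 20569 × ln(0.3094) = 20569 × -1.173
W_by_gas = -24128 J.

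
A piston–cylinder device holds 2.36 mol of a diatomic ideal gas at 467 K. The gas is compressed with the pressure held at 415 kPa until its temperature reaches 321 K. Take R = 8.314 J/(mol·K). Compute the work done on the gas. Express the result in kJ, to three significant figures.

Isobaric: W = P ΔV = nR ΔT.
W = (2.36)(8.314)(321 − 467) = -2865 J.
Work on gas = −W_by = 2865 J.

W ≈ 2.86 kJ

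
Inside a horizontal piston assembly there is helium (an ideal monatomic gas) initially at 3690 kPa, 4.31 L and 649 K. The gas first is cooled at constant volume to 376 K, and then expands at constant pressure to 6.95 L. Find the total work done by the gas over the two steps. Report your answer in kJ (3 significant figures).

Step 1 (isochoric): W = 0 (constant volume).
After step 1: P = 2138 kPa (V unchanged).
Step 2 (isobaric): W = PΔV = (2138 kPa)(6.95 − 4.31 L) = 5644 J.
W_total = 0 + 5644 = 5644 J.

W_total ≈ 5.64 kJ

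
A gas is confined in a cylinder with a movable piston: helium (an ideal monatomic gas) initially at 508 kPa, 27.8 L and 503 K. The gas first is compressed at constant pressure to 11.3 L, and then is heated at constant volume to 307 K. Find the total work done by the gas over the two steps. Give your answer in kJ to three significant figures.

W_total ≈ -8.38 kJ

Step 1 (isobaric): W = PΔV = (508 kPa)(11.3 − 27.8 L) = -8382 J.
Step 2 (isochoric): W = 0 (constant volume).
W_total = -8382 + 0 = -8382 J.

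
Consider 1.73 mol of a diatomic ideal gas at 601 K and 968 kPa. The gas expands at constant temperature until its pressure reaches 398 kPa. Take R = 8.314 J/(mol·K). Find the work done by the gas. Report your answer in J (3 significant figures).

Isothermal process: W = nRT ln(V₂/V₁) = nRT ln(P₁/P₂).
W = (1.73)(8.314)(601) × ln(968/398)
  = 8644 × ln(2.432) = 8644 × 0.8888
W_by_gas = 7683 J.

W ≈ 7680 J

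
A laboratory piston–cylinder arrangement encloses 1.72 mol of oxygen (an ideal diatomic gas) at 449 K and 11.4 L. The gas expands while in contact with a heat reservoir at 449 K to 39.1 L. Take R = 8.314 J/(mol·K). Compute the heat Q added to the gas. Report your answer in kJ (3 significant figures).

Isothermal ⇒ ΔU = 0, so Q = W = nRT ln(V₂/V₁).
Q = (1.72)(8.314)(449) ln(39.1/11.4) = 6421 × 1.233 = 7914 J.

Q ≈ 7.91 kJ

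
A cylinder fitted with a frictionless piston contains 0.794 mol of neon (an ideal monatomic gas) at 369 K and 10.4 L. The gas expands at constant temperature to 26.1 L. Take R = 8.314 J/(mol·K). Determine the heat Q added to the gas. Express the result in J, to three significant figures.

Q ≈ 2240 J

Isothermal ⇒ ΔU = 0, so Q = W = nRT ln(V₂/V₁).
Q = (0.794)(8.314)(369) ln(26.1/10.4) = 2436 × 0.9201 = 2241 J.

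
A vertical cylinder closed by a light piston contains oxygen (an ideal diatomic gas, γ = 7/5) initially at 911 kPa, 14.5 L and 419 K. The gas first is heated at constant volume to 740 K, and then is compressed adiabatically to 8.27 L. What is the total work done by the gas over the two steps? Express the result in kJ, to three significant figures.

Step 1 (isochoric): W = 0 (constant volume).
After step 1: P = 1609 kPa (V unchanged).
Step 2 (adiabatic): W = (P₁V₁ − P₂V₂)/(γ−1) = (23329 − 29204)/0.4 = -14688 J.
W_total = 0 − 14688 = -14688 J.

W_total ≈ -14.7 kJ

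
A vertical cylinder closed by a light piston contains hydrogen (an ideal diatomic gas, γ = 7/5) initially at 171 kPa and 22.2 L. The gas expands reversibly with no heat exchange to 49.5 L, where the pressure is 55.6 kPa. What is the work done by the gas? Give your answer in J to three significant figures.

Adiabatic: W = (P₁V₁ − P₂V₂)/(γ − 1) with γ = 7/5.
P₁V₁ = 3796 J, P₂V₂ = 2752 J.
W = (3796 − 2752) / 0.4 = 2610 J.

W ≈ 2610 J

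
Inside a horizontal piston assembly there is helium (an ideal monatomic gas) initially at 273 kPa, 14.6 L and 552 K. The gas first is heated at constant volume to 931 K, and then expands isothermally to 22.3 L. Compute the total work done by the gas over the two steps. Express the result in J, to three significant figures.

W_total ≈ 2850 J

Step 1 (isochoric): W = 0 (constant volume).
After step 1: P = 460.4 kPa (V unchanged).
Step 2 (isothermal): W = P₁V₁ ln(V₂/V₁) = (6722) ln(22.3/14.6) = 2847 J.
W_total = 0 + 2847 = 2847 J.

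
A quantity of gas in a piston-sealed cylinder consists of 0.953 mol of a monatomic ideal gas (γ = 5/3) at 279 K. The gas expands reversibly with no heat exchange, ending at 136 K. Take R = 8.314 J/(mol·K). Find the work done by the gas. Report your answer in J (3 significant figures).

W ≈ 1700 J

Adiabatic ⇒ Q = 0, so W_by = −ΔU = nCᵥ(T₁ − T₂).
Cᵥ = 3R/2 = 12.47 J/(mol·K).
W = (0.953)(12.47)(279 − 136) = 1700 J.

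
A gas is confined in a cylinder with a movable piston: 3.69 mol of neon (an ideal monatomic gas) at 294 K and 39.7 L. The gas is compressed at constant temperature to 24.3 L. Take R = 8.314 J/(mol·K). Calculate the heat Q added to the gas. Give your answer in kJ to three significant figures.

Q ≈ -4.43 kJ

Isothermal ⇒ ΔU = 0, so Q = W = nRT ln(V₂/V₁).
Q = (3.69)(8.314)(294) ln(24.3/39.7) = 9020 × -0.4909 = -4427 J.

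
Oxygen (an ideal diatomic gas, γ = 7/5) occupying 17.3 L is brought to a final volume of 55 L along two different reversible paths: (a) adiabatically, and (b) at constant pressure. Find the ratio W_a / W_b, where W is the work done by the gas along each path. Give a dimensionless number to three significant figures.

W_a / W_b ≈ 0.425

Path (a) adiabatic: W = P₁V₁(1 − (V₁/V₂)^(γ−1))/(γ−1) → W_a/(P₁V₁) = 0.926.
Path (b) isobaric: W = P₁(V₂ − V₁) → W_b/(P₁V₁) = 2.179.
W_a / W_b = 0.926 / 2.179 = 0.4249.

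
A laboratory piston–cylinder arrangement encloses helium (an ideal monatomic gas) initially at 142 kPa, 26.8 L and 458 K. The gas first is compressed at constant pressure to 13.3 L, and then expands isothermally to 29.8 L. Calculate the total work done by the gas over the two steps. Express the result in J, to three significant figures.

Step 1 (isobaric): W = PΔV = (142 kPa)(13.3 − 26.8 L) = -1917 J.
After step 1: P = 142 kPa, V = 13.3 L, T = 227.3 K.
Step 2 (isothermal): W = P₁V₁ ln(V₂/V₁) = (1889) ln(29.8/13.3) = 1524 J.
W_total = -1917 + 1524 = -393.4 J.

W_total ≈ -393 J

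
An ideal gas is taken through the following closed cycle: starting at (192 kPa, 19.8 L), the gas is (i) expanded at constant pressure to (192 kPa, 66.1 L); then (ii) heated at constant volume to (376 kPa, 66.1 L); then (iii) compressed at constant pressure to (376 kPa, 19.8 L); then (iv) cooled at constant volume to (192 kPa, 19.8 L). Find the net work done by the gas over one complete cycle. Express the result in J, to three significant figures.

W_net ≈ -8520 J

Constant-volume legs do no work.
W(i) = (192)(66.1 − 19.8) = 8890 J; W(iii) = (376)(19.8 − 66.1) = -17409 J.
W_net = 8890 − 17409 = -8519 J (the counter-clockwise enclosed area).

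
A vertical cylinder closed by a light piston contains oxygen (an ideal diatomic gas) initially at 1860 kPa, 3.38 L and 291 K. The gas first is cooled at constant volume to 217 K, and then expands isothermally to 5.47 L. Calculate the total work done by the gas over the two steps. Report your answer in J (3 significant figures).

Step 1 (isochoric): W = 0 (constant volume).
After step 1: P = 1387 kPa (V unchanged).
Step 2 (isothermal): W = P₁V₁ ln(V₂/V₁) = (4688) ln(5.47/3.38) = 2257 J.
W_total = 0 + 2257 = 2257 J.

W_total ≈ 2260 J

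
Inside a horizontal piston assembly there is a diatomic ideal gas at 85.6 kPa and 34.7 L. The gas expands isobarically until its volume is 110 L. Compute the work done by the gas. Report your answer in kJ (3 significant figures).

W ≈ 6.45 kJ

Isobaric: W = P ΔV.
W = (85.6 kPa)(110 − 34.7 L) = (85.6)(75.3) = 6446 J.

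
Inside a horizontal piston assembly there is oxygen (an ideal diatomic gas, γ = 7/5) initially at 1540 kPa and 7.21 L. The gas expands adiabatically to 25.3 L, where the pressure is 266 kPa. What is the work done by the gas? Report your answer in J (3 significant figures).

W ≈ 10900 J

Adiabatic: W = (P₁V₁ − P₂V₂)/(γ − 1) with γ = 7/5.
P₁V₁ = 11103 J, P₂V₂ = 6730 J.
W = (11103 − 6730) / 0.4 = 10934 J.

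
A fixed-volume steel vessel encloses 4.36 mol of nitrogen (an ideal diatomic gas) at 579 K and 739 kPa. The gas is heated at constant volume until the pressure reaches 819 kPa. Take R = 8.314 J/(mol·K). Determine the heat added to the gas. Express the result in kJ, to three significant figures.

Q ≈ 5.68 kJ

Constant volume ⇒ W = 0, so Q = ΔU = nCᵥΔT with Cᵥ = 5R/2 = 20.79 J/(mol·K).
At constant V, T₂/T₁ = P₂/P₁ ⇒ ΔT = T₁(P₂/P₁ − 1) = 579·(819/739 − 1) = 62.68 K.
ΔU = (4.36)(20.79)(62.68) = 5680 J.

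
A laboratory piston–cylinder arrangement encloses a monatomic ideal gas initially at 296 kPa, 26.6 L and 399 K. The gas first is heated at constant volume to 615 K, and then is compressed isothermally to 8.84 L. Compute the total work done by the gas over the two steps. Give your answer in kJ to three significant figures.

W_total ≈ -13.4 kJ

Step 1 (isochoric): W = 0 (constant volume).
After step 1: P = 456.2 kPa (V unchanged).
Step 2 (isothermal): W = P₁V₁ ln(V₂/V₁) = (12136) ln(8.84/26.6) = -13369 J.
W_total = 0 − 13369 = -13369 J.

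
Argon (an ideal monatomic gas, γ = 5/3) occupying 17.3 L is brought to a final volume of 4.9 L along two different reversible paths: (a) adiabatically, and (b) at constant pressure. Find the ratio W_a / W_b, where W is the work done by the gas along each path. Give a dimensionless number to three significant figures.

Path (a) adiabatic: W = P₁V₁(1 − (V₁/V₂)^(γ−1))/(γ−1) → W_a/(P₁V₁) = -1.978.
Path (b) isobaric: W = P₁(V₂ − V₁) → W_b/(P₁V₁) = -0.7168.
W_a / W_b = -1.978 / -0.7168 = 2.76.

W_a / W_b ≈ 2.76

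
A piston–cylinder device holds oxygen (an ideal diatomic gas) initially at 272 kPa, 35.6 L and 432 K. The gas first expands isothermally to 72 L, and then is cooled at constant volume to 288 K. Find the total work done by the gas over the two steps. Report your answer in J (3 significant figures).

W_total ≈ 6820 J

Step 1 (isothermal): W = P₁V₁ ln(V₂/V₁) = (9683) ln(72/35.6) = 6820 J.
Step 2 (isochoric): W = 0 (constant volume).
W_total = 6820 + 0 = 6820 J.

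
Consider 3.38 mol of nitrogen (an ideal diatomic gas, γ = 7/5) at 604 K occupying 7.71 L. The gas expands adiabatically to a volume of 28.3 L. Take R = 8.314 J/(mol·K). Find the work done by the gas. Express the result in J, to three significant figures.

Adiabatic: TV^(γ−1) = const with γ = 7/5.
T₂ = T₁ (V₁/V₂)^(γ−1) = 604 × (7.71/28.3)^0.4 = 604 × 0.5944 = 359 K.
W_by = nCᵥ(T₁ − T₂) = (3.38)(20.79)(604 − 359) = 17209 J.

W ≈ 17200 J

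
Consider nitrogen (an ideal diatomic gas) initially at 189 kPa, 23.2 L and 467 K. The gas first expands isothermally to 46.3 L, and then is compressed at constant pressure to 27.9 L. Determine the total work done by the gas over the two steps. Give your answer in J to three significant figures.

Step 1 (isothermal): W = P₁V₁ ln(V₂/V₁) = (4385) ln(46.3/23.2) = 3030 J.
After step 1: P = 94.7 kPa, V = 46.3 L, T = 467 K.
Step 2 (isobaric): W = PΔV = (94.7 kPa)(27.9 − 46.3 L) = -1743 J.
W_total = 3030 − 1743 = 1287 J.

W_total ≈ 1290 J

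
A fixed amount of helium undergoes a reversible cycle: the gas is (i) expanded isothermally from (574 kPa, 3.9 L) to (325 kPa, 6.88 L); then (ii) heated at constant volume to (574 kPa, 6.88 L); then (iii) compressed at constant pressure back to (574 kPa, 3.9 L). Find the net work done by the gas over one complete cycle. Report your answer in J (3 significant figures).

W_net ≈ -440 J

Leg (i): W = PᵢVᵢ ln(V_f/Vᵢ) = (2239) ln(6.88/3.9) = 1271 J.
Leg (ii): W = 0.
Leg (iii): W = PΔV = (574)(3.9 − 6.88) = -1711 J.
W_net = 1271 − 1711 = -439.8 J.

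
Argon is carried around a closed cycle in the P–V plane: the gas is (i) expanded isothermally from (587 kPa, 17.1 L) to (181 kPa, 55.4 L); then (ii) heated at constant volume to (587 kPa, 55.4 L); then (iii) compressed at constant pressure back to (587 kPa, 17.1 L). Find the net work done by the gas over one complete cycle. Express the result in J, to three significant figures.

Leg (i): W = PᵢVᵢ ln(V_f/Vᵢ) = (10038) ln(55.4/17.1) = 11799 J.
Leg (ii): W = 0.
Leg (iii): W = PΔV = (587)(17.1 − 55.4) = -22482 J.
W_net = 11799 − 22482 = -10683 J.

W_net ≈ -10700 J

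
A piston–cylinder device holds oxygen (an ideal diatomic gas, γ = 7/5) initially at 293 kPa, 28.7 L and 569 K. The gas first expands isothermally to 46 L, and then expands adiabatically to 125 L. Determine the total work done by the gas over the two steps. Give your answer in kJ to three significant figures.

W_total ≈ 10.9 kJ

Step 1 (isothermal): W = P₁V₁ ln(V₂/V₁) = (8409) ln(46/28.7) = 3967 J.
After step 1: P = 182.8 kPa, V = 46 L, T = 569 K.
Step 2 (adiabatic): W = (P₁V₁ − P₂V₂)/(γ−1) = (8409 − 5638)/0.4 = 6929 J.
W_total = 3967 + 6929 = 10896 J.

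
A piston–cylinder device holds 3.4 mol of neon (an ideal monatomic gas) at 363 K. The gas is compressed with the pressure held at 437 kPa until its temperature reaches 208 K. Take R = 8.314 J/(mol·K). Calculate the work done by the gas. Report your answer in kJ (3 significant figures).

Isobaric: W = P ΔV = nR ΔT.
W = (3.4)(8.314)(208 − 363) = -4381 J.

W ≈ -4.38 kJ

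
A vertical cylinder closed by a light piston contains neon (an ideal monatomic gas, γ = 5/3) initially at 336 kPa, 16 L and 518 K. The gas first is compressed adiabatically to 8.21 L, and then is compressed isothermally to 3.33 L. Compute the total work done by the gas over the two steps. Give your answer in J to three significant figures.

W_total ≈ -12100 J

Step 1 (adiabatic): W = (P₁V₁ − P₂V₂)/(γ−1) = (5376 − 8388)/0.667 = -4518 J.
After step 1: P = 1022 kPa, V = 8.21 L, T = 808.2 K.
Step 2 (isothermal): W = P₁V₁ ln(V₂/V₁) = (8388) ln(3.33/8.21) = -7569 J.
W_total = -4518 − 7569 = -12086 J.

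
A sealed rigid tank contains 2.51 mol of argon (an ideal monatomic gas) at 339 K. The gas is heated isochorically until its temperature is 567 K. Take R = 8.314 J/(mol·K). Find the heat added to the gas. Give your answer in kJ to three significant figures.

Q ≈ 7.14 kJ

Constant volume ⇒ W = 0, so Q = ΔU = nCᵥΔT with Cᵥ = 3R/2 = 12.47 J/(mol·K).
ΔU = (2.51)(12.47)(567 − 339) = 7137 J.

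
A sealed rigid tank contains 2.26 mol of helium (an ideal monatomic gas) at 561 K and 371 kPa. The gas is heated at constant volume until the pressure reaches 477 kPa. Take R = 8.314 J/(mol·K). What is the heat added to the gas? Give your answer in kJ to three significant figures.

Constant volume ⇒ W = 0, so Q = ΔU = nCᵥΔT with Cᵥ = 3R/2 = 12.47 J/(mol·K).
At constant V, T₂/T₁ = P₂/P₁ ⇒ ΔT = T₁(P₂/P₁ − 1) = 561·(477/371 − 1) = 160.3 K.
ΔU = (2.26)(12.47)(160.3) = 4518 J.

Q ≈ 4.52 kJ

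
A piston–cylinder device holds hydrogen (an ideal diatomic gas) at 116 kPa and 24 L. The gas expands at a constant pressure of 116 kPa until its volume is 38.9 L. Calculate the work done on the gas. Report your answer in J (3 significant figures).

W ≈ -1730 J

Isobaric: W = P ΔV.
W = (116 kPa)(38.9 − 24 L) = (116)(14.9) = 1728 J.
Work on gas = −W_by = -1728 J.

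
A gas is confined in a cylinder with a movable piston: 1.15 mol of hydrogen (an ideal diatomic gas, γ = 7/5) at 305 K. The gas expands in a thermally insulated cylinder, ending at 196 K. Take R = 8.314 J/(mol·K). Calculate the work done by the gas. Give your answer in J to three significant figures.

Adiabatic ⇒ Q = 0, so W_by = −ΔU = nCᵥ(T₁ − T₂).
Cᵥ = 5R/2 = 20.79 J/(mol·K).
W = (1.15)(20.79)(305 − 196) = 2605 J.

W ≈ 2610 J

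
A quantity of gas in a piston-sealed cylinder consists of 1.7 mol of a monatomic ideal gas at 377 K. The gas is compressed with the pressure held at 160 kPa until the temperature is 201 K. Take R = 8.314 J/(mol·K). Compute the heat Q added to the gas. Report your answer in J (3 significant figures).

Isobaric: W = nRΔT = (1.7)(8.314)(-176) = -2488 J.
ΔU = nCᵥΔT with Cᵥ = 3R/2: ΔU = (1.7)(12.47)(-176) = -3731 J.
Q = ΔU + W = -3731 − 2488 = -6219 J.

Q ≈ -6220 J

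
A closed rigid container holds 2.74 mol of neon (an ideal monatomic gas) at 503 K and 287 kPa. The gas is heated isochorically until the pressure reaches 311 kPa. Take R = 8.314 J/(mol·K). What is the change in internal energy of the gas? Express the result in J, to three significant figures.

Constant volume ⇒ W = 0, so Q = ΔU = nCᵥΔT with Cᵥ = 3R/2 = 12.47 J/(mol·K).
At constant V, T₂/T₁ = P₂/P₁ ⇒ ΔT = T₁(P₂/P₁ − 1) = 503·(311/287 − 1) = 42.06 K.
ΔU = (2.74)(12.47)(42.06) = 1437 J.

ΔU ≈ 1440 J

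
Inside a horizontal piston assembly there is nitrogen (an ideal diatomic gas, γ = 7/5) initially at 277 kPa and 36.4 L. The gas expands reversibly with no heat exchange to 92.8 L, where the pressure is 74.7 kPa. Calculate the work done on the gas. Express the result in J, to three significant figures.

Adiabatic: W = (P₁V₁ − P₂V₂)/(γ − 1) with γ = 7/5.
P₁V₁ = 10083 J, P₂V₂ = 6932 J.
W = (10083 − 6932) / 0.4 = 7877 J.
Work on gas = −W_by = -7877 J.

W ≈ -7880 J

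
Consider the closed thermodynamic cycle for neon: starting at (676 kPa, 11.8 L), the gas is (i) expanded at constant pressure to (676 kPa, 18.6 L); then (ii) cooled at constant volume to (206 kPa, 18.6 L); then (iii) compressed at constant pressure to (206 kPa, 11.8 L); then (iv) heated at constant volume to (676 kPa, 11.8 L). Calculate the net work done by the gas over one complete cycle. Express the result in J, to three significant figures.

W_net ≈ 3200 J

Constant-volume legs do no work.
W(i) = (676)(18.6 − 11.8) = 4597 J; W(iii) = (206)(11.8 − 18.6) = -1401 J.
W_net = 4597 − 1401 = 3196 J (the clockwise enclosed area).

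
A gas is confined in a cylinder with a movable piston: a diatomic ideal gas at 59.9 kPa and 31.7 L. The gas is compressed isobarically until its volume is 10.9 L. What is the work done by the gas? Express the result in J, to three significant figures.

W ≈ -1250 J

Isobaric: W = P ΔV.
W = (59.9 kPa)(10.9 − 31.7 L) = (59.9)(-20.8) = -1246 J.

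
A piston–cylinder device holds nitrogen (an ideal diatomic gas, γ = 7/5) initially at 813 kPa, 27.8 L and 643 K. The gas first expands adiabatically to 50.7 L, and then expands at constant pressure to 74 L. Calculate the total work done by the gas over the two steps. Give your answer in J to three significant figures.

Step 1 (adiabatic): W = (P₁V₁ − P₂V₂)/(γ−1) = (22601 − 17773)/0.4 = 12072 J.
After step 1: P = 350.5 kPa, V = 50.7 L, T = 505.6 K.
Step 2 (isobaric): W = PΔV = (350.5 kPa)(74 − 50.7 L) = 8168 J.
W_total = 12072 + 8168 = 20240 J.

W_total ≈ 20200 J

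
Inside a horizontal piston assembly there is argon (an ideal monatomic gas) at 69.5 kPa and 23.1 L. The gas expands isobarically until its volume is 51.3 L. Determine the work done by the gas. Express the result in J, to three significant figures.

W ≈ 1960 J

Isobaric: W = P ΔV.
W = (69.5 kPa)(51.3 − 23.1 L) = (69.5)(28.2) = 1960 J.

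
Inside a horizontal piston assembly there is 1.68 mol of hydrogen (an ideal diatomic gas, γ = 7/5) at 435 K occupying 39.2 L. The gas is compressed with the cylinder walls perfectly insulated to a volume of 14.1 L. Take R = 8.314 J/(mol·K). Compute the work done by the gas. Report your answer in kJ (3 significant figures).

Adiabatic: TV^(γ−1) = const with γ = 7/5.
T₂ = T₁ (V₁/V₂)^(γ−1) = 435 × (39.2/14.1)^0.4 = 435 × 1.505 = 654.8 K.
W_by = nCᵥ(T₁ − T₂) = (1.68)(20.79)(435 − 654.8) = -7676 J.

W ≈ -7.68 kJ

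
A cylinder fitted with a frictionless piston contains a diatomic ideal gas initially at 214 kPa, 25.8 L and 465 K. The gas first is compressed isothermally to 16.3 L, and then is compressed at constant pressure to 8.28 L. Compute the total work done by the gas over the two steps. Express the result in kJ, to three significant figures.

W_total ≈ -5.25 kJ

Step 1 (isothermal): W = P₁V₁ ln(V₂/V₁) = (5521) ln(16.3/25.8) = -2535 J.
After step 1: P = 338.7 kPa, V = 16.3 L, T = 465 K.
Step 2 (isobaric): W = PΔV = (338.7 kPa)(8.28 − 16.3 L) = -2717 J.
W_total = -2535 − 2717 = -5252 J.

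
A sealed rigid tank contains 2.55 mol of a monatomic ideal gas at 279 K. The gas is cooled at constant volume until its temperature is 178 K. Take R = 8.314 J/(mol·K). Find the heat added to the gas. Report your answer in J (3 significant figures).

Q ≈ -3210 J

Constant volume ⇒ W = 0, so Q = ΔU = nCᵥΔT with Cᵥ = 3R/2 = 12.47 J/(mol·K).
ΔU = (2.55)(12.47)(178 − 279) = -3212 J.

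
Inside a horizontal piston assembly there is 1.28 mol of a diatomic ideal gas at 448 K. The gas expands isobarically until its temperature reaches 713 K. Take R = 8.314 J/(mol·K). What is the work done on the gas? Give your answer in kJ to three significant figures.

W ≈ -2.82 kJ

Isobaric: W = P ΔV = nR ΔT.
W = (1.28)(8.314)(713 − 448) = 2820 J.
Work on gas = −W_by = -2820 J.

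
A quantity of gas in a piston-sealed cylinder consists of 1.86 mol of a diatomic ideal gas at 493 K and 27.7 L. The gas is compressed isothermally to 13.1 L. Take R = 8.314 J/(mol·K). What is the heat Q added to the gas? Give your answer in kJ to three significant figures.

Isothermal ⇒ ΔU = 0, so Q = W = nRT ln(V₂/V₁).
Q = (1.86)(8.314)(493) ln(13.1/27.7) = 7624 × -0.7488 = -5709 J.

Q ≈ -5.71 kJ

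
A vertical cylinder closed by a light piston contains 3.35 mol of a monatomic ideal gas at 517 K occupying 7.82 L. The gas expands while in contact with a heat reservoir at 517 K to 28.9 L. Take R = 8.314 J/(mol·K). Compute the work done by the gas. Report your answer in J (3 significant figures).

Isothermal: W = nRT ln(V₂/V₁).
W = (3.35)(8.314)(517) × ln(28.9/7.82)
  = 14399 × 1.307
W_by_gas = 18822 J.

W ≈ 18800 J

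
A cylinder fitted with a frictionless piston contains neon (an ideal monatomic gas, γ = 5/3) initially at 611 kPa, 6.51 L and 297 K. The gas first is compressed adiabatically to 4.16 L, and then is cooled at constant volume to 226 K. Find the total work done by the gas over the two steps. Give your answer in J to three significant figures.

Step 1 (adiabatic): W = (P₁V₁ − P₂V₂)/(γ−1) = (3978 − 5361)/0.667 = -2076 J.
Step 2 (isochoric): W = 0 (constant volume).
W_total = -2076 + 0 = -2076 J.

W_total ≈ -2080 J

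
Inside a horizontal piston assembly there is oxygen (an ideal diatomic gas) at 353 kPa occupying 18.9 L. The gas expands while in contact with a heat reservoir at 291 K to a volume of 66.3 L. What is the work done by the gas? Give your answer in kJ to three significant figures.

Isothermal: W = nRT ln(V₂/V₁) = P₁V₁ ln(V₂/V₁).
P₁V₁ = (353 kPa)(18.9 L) = 6672 J.
W = 6672 × ln(66.3/18.9) = 6672 × 1.255
W_by_gas = 8373 J.

W ≈ 8.37 kJ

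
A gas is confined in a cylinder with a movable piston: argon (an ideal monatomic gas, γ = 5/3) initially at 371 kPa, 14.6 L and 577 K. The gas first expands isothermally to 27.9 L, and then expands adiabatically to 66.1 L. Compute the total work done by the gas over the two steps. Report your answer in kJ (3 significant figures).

Step 1 (isothermal): W = P₁V₁ ln(V₂/V₁) = (5417) ln(27.9/14.6) = 3508 J.
After step 1: P = 194.1 kPa, V = 27.9 L, T = 577 K.
Step 2 (adiabatic): W = (P₁V₁ − P₂V₂)/(γ−1) = (5417 − 3048)/0.667 = 3553 J.
W_total = 3508 + 3553 = 7061 J.

W_total ≈ 7.06 kJ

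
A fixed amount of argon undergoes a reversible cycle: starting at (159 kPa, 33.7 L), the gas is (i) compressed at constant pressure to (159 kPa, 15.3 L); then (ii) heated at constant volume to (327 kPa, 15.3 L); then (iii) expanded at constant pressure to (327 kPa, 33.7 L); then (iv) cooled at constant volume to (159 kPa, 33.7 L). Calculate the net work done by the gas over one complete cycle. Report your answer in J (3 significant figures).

W_net ≈ 3090 J

Constant-volume legs do no work.
W(i) = (159)(15.3 − 33.7) = -2926 J; W(iii) = (327)(33.7 − 15.3) = 6017 J.
W_net = -2926 + 6017 = 3091 J (the clockwise enclosed area).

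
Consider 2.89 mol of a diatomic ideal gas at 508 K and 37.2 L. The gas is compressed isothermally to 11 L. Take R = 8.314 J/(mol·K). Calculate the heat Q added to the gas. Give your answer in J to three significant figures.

Q ≈ -14900 J

Isothermal ⇒ ΔU = 0, so Q = W = nRT ln(V₂/V₁).
Q = (2.89)(8.314)(508) ln(11/37.2) = 12206 × -1.218 = -14872 J.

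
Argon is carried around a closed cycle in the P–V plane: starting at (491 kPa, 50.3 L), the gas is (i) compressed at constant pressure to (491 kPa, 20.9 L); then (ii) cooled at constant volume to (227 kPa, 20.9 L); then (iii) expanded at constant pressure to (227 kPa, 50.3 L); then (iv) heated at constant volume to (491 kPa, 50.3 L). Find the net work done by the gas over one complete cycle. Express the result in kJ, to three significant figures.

Constant-volume legs do no work.
W(i) = (491)(20.9 − 50.3) = -14435 J; W(iii) = (227)(50.3 − 20.9) = 6674 J.
W_net = -14435 + 6674 = -7762 J (the counter-clockwise enclosed area).

W_net ≈ -7.76 kJ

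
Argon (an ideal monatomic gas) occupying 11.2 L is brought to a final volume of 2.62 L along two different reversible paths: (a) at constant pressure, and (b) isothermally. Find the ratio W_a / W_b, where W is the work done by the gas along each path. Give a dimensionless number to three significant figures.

Path (a) isobaric: W = P₁(V₂ − V₁) → W_a/(P₁V₁) = -0.7661.
Path (b) isothermal: W = P₁V₁ ln(V₂/V₁) → W_b/(P₁V₁) = -1.453.
W_a / W_b = -0.7661 / -1.453 = 0.5273.

W_a / W_b ≈ 0.527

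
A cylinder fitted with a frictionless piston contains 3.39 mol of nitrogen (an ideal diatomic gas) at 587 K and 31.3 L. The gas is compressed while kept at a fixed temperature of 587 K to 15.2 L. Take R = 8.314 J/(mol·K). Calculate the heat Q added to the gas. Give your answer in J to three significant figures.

Isothermal ⇒ ΔU = 0, so Q = W = nRT ln(V₂/V₁).
Q = (3.39)(8.314)(587) ln(15.2/31.3) = 16544 × -0.7223 = -11950 J.

Q ≈ -12000 J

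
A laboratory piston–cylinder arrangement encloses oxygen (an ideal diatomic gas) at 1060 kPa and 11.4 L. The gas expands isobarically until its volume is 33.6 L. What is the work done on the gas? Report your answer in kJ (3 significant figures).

W ≈ -23.5 kJ

Isobaric: W = P ΔV.
W = (1060 kPa)(33.6 − 11.4 L) = (1060)(22.2) = 23532 J.
Work on gas = −W_by = -23532 J.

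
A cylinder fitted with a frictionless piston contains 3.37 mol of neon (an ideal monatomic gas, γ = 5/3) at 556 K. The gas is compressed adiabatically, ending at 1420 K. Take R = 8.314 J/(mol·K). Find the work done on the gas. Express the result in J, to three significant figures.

Adiabatic ⇒ Q = 0, so W_by = −ΔU = nCᵥ(T₁ − T₂).
Cᵥ = 3R/2 = 12.47 J/(mol·K).
W = (3.37)(12.47)(556 − 1420) = -36312 J.
Work on gas = −W_by = 36312 J.

W ≈ 36300 J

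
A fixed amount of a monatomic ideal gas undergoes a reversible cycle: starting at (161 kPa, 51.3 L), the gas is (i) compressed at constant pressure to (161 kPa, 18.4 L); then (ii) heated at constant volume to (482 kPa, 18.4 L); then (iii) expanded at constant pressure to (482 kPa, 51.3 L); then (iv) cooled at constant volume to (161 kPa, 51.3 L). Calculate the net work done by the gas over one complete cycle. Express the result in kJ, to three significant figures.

Constant-volume legs do no work.
W(i) = (161)(18.4 − 51.3) = -5297 J; W(iii) = (482)(51.3 − 18.4) = 15858 J.
W_net = -5297 + 15858 = 10561 J (the clockwise enclosed area).

W_net ≈ 10.6 kJ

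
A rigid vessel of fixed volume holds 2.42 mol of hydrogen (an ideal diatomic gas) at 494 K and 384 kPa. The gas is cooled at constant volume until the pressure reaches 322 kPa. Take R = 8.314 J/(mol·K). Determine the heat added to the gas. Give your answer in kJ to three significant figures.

Constant volume ⇒ W = 0, so Q = ΔU = nCᵥΔT with Cᵥ = 5R/2 = 20.79 J/(mol·K).
At constant V, T₂/T₁ = P₂/P₁ ⇒ ΔT = T₁(P₂/P₁ − 1) = 494·(322/384 − 1) = -79.76 K.
ΔU = (2.42)(20.79)(-79.76) = -4012 J.

Q ≈ -4.01 kJ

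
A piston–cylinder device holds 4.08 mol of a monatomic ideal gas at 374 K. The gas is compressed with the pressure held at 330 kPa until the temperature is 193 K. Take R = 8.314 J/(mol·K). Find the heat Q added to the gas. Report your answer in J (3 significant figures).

Q ≈ -15300 J

Isobaric: W = nRΔT = (4.08)(8.314)(-181) = -6140 J.
ΔU = nCᵥΔT with Cᵥ = 3R/2: ΔU = (4.08)(12.47)(-181) = -9210 J.
Q = ΔU + W = -9210 − 6140 = -15349 J.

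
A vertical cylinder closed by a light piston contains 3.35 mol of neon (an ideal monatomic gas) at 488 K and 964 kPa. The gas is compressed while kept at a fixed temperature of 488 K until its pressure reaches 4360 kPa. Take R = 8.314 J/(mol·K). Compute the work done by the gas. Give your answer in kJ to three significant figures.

Isothermal process: W = nRT ln(V₂/V₁) = nRT ln(P₁/P₂).
W = (3.35)(8.314)(488) × ln(964/4360)
  = 13592 × ln(0.2211) = 13592 × -1.509
W_by_gas = -20512 J.

W ≈ -20.5 kJ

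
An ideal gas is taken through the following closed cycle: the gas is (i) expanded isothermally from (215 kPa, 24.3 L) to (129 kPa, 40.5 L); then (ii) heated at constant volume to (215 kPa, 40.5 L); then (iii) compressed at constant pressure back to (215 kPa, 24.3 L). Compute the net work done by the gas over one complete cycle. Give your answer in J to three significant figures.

W_net ≈ -814 J

Leg (i): W = PᵢVᵢ ln(V_f/Vᵢ) = (5224) ln(40.5/24.3) = 2669 J.
Leg (ii): W = 0.
Leg (iii): W = PΔV = (215)(24.3 − 40.5) = -3483 J.
W_net = 2669 − 3483 = -814.2 J.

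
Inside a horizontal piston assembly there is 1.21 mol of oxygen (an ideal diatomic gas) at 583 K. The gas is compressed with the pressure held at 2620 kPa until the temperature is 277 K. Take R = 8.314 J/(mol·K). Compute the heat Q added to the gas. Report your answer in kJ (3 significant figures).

Isobaric: W = nRΔT = (1.21)(8.314)(-306) = -3078 J.
ΔU = nCᵥΔT with Cᵥ = 5R/2: ΔU = (1.21)(20.79)(-306) = -7696 J.
Q = ΔU + W = -7696 − 3078 = -10774 J.

Q ≈ -10.8 kJ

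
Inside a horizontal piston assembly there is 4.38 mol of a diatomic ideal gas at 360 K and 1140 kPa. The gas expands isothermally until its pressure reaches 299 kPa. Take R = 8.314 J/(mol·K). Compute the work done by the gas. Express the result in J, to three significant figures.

Isothermal process: W = nRT ln(V₂/V₁) = nRT ln(P₁/P₂).
W = (4.38)(8.314)(360) × ln(1140/299)
  = 13110 × ln(3.813) = 13110 × 1.338
W_by_gas = 17545 J.

W ≈ 17500 J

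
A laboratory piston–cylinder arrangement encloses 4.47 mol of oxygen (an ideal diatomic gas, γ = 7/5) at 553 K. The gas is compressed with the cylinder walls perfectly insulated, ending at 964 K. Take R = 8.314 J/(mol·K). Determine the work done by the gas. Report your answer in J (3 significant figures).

W ≈ -38200 J

Adiabatic ⇒ Q = 0, so W_by = −ΔU = nCᵥ(T₁ − T₂).
Cᵥ = 5R/2 = 20.79 J/(mol·K).
W = (4.47)(20.79)(553 − 964) = -38186 J.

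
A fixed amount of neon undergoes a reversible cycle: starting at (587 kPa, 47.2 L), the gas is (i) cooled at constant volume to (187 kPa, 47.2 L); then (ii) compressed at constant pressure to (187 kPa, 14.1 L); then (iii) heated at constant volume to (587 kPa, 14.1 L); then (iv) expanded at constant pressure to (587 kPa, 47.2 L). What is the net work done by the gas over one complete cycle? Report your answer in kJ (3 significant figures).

Constant-volume legs do no work.
W(ii) = (187)(14.1 − 47.2) = -6190 J; W(iv) = (587)(47.2 − 14.1) = 19430 J.
W_net = -6190 + 19430 = 13240 J (the clockwise enclosed area).

W_net ≈ 13.2 kJ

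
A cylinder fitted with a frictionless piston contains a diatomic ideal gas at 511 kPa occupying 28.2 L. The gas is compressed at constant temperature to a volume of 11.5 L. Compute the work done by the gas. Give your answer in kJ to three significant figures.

W ≈ -12.9 kJ

Isothermal: W = nRT ln(V₂/V₁) = P₁V₁ ln(V₂/V₁).
P₁V₁ = (511 kPa)(28.2 L) = 14410 J.
W = 14410 × ln(11.5/28.2) = 14410 × -0.897
W_by_gas = -12926 J.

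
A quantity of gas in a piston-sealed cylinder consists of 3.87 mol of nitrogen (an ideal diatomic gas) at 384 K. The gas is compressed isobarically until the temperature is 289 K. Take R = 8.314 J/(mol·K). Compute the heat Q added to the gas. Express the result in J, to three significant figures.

Isobaric: W = nRΔT = (3.87)(8.314)(-95) = -3057 J.
ΔU = nCᵥΔT with Cᵥ = 5R/2: ΔU = (3.87)(20.79)(-95) = -7642 J.
Q = ΔU + W = -7642 − 3057 = -10698 J.

Q ≈ -10700 J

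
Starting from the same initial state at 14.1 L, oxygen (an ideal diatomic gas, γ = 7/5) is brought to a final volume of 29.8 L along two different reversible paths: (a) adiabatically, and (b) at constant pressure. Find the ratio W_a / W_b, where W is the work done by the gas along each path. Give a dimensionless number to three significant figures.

Path (a) adiabatic: W = P₁V₁(1 − (V₁/V₂)^(γ−1))/(γ−1) → W_a/(P₁V₁) = 0.6467.
Path (b) isobaric: W = P₁(V₂ − V₁) → W_b/(P₁V₁) = 1.113.
W_a / W_b = 0.6467 / 1.113 = 0.5808.

W_a / W_b ≈ 0.581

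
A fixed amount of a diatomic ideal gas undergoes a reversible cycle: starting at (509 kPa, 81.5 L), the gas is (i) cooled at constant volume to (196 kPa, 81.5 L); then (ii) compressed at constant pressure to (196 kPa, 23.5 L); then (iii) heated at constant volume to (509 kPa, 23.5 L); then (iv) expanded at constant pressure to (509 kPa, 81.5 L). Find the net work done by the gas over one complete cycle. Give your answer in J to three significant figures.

Constant-volume legs do no work.
W(ii) = (196)(23.5 − 81.5) = -11368 J; W(iv) = (509)(81.5 − 23.5) = 29522 J.
W_net = -11368 + 29522 = 18154 J (the clockwise enclosed area).

W_net ≈ 18200 J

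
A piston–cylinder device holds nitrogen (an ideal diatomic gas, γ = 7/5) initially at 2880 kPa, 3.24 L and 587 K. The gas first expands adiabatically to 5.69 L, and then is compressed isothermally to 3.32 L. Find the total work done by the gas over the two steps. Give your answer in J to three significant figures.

W_total ≈ 692 J

Step 1 (adiabatic): W = (P₁V₁ − P₂V₂)/(γ−1) = (9331 − 7449)/0.4 = 4705 J.
After step 1: P = 1309 kPa, V = 5.69 L, T = 468.6 K.
Step 2 (isothermal): W = P₁V₁ ln(V₂/V₁) = (7449) ln(3.32/5.69) = -4013 J.
W_total = 4705 − 4013 = 691.7 J.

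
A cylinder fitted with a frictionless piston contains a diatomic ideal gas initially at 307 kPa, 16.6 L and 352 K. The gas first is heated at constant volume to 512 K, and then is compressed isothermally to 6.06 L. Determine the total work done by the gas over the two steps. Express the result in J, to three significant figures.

W_total ≈ -7470 J

Step 1 (isochoric): W = 0 (constant volume).
After step 1: P = 446.5 kPa (V unchanged).
Step 2 (isothermal): W = P₁V₁ ln(V₂/V₁) = (7413) ln(6.06/16.6) = -7470 J.
W_total = 0 − 7470 = -7470 J.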